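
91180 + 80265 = 171445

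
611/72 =8 + 35/72 =8.49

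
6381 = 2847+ 3534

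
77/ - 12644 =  - 77/12644 = - 0.01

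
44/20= 2  +  1/5 = 2.20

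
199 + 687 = 886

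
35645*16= 570320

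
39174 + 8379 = 47553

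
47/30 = 47/30 = 1.57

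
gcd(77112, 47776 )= 8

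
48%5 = 3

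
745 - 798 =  - 53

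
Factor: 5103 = 3^6*7^1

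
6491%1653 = 1532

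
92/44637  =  92/44637=0.00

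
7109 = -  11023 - -18132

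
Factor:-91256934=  -2^1*3^1*101^1* 150589^1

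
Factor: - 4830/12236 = - 15/38 = - 2^(-1 )*3^1*5^1*19^( - 1 )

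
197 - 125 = 72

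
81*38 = 3078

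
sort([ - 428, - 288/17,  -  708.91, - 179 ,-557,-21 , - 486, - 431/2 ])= [- 708.91, - 557,-486, - 428, - 431/2,  -  179, - 21, - 288/17]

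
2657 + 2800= 5457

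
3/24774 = 1/8258 = 0.00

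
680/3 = 226 + 2/3 = 226.67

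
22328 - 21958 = 370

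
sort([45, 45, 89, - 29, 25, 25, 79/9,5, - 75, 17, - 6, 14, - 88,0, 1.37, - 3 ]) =[ - 88, - 75, - 29, - 6, - 3,0, 1.37,5, 79/9, 14,17,25, 25, 45, 45, 89 ] 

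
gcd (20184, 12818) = 58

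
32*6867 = 219744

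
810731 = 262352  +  548379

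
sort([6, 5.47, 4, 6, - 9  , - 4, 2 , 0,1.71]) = [-9, - 4 , 0, 1.71, 2,4, 5.47,6,6 ]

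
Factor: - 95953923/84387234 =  - 31984641/28129078 = - 2^ ( - 1 )*3^2*13^1 * 461^1*593^1*14064539^( - 1 ) 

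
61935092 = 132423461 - 70488369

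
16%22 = 16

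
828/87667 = 828/87667 = 0.01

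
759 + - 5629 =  - 4870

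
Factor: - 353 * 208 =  - 2^4 *13^1 * 353^1  =  - 73424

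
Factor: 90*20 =1800=2^3*3^2*5^2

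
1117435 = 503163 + 614272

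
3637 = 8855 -5218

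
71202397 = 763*93319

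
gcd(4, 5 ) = 1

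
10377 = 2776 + 7601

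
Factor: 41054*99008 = 2^7*7^1*13^2*17^1*1579^1=4064674432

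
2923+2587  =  5510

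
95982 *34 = 3263388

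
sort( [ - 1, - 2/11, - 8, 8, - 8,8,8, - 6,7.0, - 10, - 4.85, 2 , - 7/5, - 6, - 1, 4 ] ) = [ - 10 ,- 8, - 8, - 6, - 6, - 4.85, - 7/5, - 1,- 1, - 2/11,2,4, 7.0,8,8, 8 ] 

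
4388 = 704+3684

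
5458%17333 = 5458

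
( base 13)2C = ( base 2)100110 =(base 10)38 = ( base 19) 20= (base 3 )1102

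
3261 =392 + 2869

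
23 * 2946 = 67758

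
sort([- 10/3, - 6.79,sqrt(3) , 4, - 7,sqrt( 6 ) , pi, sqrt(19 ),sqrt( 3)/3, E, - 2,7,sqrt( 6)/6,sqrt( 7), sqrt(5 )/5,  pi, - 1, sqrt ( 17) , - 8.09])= [ - 8.09, -7, - 6.79,-10/3,- 2, - 1, sqrt( 6)/6,sqrt(5 )/5,sqrt(3)/3,sqrt(3) , sqrt(6) , sqrt( 7), E,pi,pi,4,sqrt(17), sqrt(19 ), 7 ] 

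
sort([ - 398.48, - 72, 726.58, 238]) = [ - 398.48, - 72,238, 726.58 ]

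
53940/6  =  8990=8990.00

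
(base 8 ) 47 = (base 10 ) 39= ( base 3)1110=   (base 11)36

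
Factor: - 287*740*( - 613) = 2^2*5^1*7^1*37^1*41^1*613^1=130188940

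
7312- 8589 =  - 1277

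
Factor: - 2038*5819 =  - 11859122 = -2^1*11^1*23^2*1019^1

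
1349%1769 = 1349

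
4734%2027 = 680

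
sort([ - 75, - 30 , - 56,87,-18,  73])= [-75,  -  56, -30, - 18,73,87]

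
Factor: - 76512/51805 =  - 2^5*3^1 * 5^( - 1)*13^( - 1) = -96/65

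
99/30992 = 99/30992 = 0.00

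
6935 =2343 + 4592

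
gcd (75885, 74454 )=3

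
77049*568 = 43763832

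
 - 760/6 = - 380/3=- 126.67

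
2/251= 2/251 = 0.01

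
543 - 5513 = -4970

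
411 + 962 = 1373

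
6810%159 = 132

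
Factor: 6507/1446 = 9/2 = 2^(-1 ) * 3^2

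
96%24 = 0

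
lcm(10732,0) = 0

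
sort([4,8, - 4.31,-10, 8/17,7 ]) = [ - 10 ,  -  4.31, 8/17, 4, 7,8]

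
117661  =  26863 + 90798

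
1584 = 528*3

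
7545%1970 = 1635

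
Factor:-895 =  - 5^1*179^1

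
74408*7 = 520856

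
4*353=1412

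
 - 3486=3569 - 7055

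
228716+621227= 849943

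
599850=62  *9675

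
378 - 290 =88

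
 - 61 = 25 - 86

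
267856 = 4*66964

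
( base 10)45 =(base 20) 25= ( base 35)1a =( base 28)1h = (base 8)55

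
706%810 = 706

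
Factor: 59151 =3^1 * 19717^1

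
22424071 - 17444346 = 4979725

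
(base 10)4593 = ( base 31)4O5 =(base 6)33133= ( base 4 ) 1013301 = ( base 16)11F1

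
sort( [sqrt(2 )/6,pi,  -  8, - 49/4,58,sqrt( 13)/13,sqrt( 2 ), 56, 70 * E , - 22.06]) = [ - 22.06, - 49/4  , - 8, sqrt(2)/6, sqrt(13) /13,sqrt(2 ), pi, 56,58,70*E] 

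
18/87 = 6/29 = 0.21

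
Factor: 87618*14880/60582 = 217292640/10097=2^5*3^1*5^1*17^1*23^( - 1 )  *  31^1 * 439^ (  -  1)*859^1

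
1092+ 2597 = 3689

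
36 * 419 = 15084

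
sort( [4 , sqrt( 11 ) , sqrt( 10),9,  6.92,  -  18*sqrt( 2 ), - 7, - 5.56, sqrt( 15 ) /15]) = [ - 18*sqrt(2 ) , - 7,- 5.56, sqrt(15) /15, sqrt(10 ),  sqrt( 11), 4,6.92, 9]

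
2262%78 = 0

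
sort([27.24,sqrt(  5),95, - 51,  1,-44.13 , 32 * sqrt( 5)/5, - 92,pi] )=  [ - 92, - 51, - 44.13,1, sqrt ( 5), pi,32*sqrt( 5) /5,27.24,95]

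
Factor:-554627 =-554627^1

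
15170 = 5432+9738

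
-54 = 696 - 750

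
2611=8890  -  6279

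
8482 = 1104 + 7378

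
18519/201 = 6173/67= 92.13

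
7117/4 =7117/4 = 1779.25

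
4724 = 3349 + 1375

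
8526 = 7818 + 708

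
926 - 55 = 871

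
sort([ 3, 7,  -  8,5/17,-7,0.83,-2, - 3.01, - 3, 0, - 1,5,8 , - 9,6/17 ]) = [ - 9, - 8 ,-7, - 3.01, - 3, - 2,  -  1,0 , 5/17,6/17 , 0.83,3,5,7, 8]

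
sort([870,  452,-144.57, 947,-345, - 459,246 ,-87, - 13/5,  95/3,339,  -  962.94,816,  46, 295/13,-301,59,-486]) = [-962.94,  -  486, - 459, - 345,  -  301,  -  144.57, - 87,-13/5,295/13, 95/3, 46,59 , 246, 339, 452,816, 870,947 ] 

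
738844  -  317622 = 421222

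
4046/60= 67  +  13/30 = 67.43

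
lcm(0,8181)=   0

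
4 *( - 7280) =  - 29120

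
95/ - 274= - 1 + 179/274 = - 0.35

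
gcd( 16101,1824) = 3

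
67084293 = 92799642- 25715349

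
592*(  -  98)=- 58016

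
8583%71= 63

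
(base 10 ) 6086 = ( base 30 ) 6mq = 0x17c6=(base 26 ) 902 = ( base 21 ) DGH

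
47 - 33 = 14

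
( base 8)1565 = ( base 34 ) Q1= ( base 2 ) 1101110101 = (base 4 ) 31311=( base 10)885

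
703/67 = 10 + 33/67 = 10.49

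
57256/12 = 4771  +  1/3=4771.33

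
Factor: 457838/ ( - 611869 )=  - 2^1 * 269^1*719^( - 1 ) =-  538/719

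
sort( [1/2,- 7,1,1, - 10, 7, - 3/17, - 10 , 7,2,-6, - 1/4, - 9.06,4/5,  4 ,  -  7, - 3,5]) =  [  -  10, - 10, -9.06, - 7,  -  7, -6 , - 3, - 1/4 , - 3/17, 1/2,4/5 , 1,1, 2, 4,5 , 7,7 ]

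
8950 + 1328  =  10278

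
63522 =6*10587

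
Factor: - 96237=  - 3^2*17^2 * 37^1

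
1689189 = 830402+858787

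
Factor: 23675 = 5^2*947^1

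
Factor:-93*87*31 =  - 3^2*29^1*31^2= - 250821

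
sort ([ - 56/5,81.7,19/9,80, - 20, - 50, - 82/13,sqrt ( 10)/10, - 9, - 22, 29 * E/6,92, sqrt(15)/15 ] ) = [ - 50,- 22, - 20 ,- 56/5, - 9,  -  82/13, sqrt(15 ) /15, sqrt(10) /10, 19/9, 29 * E/6,80, 81.7,92] 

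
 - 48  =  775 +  - 823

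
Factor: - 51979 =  - 59^1*881^1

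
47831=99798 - 51967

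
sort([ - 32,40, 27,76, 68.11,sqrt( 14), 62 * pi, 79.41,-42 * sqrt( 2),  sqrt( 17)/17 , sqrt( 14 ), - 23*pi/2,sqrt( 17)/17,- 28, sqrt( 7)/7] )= [  -  42 * sqrt( 2 ), - 23*pi/2, - 32, - 28, sqrt( 17)/17,sqrt(17)/17, sqrt( 7)/7,sqrt( 14),sqrt( 14), 27, 40, 68.11 , 76, 79.41 , 62*pi ]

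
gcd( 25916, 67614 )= 2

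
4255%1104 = 943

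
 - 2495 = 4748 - 7243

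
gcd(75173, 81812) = 1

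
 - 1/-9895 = 1/9895 = 0.00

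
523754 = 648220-124466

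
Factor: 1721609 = 19^3*251^1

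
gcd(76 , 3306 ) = 38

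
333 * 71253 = 23727249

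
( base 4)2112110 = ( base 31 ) A0A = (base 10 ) 9620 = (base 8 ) 22624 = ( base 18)1BC8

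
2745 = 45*61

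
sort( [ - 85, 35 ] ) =[ - 85, 35]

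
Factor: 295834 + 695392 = 2^1*495613^1 =991226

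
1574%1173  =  401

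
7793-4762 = 3031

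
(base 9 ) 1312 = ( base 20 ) 293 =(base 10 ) 983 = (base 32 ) UN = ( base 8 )1727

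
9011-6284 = 2727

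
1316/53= 1316/53 = 24.83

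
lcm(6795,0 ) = 0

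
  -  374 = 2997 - 3371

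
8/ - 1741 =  - 1  +  1733/1741 = -  0.00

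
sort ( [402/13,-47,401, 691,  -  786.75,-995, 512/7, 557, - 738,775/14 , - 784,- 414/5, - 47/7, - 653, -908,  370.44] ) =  [ - 995, - 908 ,-786.75,  -  784,-738,- 653,-414/5, - 47,  -  47/7,  402/13,775/14 , 512/7,370.44,401,557,691]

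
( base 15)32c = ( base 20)1fh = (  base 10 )717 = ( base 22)1ad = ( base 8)1315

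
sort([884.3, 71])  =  [71,884.3]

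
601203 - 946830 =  - 345627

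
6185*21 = 129885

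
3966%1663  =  640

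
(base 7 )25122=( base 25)ad7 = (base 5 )202312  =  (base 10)6582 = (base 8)14666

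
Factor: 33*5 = 165 = 3^1*5^1*11^1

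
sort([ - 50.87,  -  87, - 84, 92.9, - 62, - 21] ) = [  -  87,  -  84, - 62, - 50.87, -21,92.9 ] 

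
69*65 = 4485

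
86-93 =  - 7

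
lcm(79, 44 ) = 3476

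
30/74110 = 3/7411=0.00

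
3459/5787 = 1153/1929 = 0.60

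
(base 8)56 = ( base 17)2c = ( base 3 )1201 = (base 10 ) 46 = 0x2E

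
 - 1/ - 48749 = 1/48749 = 0.00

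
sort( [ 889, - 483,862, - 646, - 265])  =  [ - 646, - 483, - 265,862, 889]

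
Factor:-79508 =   -  2^2*11^1*13^1*139^1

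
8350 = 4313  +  4037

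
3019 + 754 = 3773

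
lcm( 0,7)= 0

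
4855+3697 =8552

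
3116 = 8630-5514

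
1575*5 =7875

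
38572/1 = 38572 = 38572.00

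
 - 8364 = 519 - 8883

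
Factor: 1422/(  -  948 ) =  -2^( - 1 )*3^1 = - 3/2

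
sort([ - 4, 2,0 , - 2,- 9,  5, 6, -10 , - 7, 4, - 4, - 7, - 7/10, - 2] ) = [ - 10, -9, - 7, - 7,  -  4,  -  4, - 2,  -  2,- 7/10,0, 2, 4, 5, 6]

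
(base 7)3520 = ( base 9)1681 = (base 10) 1288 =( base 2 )10100001000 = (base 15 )5AD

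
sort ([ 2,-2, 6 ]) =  [ - 2,2, 6 ] 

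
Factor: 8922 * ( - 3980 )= - 35509560  =  - 2^3*3^1*5^1*199^1*1487^1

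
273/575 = 273/575 = 0.47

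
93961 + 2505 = 96466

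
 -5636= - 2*2818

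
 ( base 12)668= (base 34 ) rq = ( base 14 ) 4B6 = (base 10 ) 944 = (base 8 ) 1660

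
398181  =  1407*283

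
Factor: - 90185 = -5^1*17^1*1061^1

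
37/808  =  37/808=0.05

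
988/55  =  17 + 53/55=17.96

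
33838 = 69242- 35404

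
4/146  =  2/73 = 0.03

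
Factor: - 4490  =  - 2^1*5^1*449^1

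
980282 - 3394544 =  -2414262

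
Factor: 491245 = 5^1*19^1*5171^1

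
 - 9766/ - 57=171+1/3 = 171.33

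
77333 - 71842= 5491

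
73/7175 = 73/7175 =0.01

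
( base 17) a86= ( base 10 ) 3032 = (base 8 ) 5730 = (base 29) 3hg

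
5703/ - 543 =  - 1901/181   =  - 10.50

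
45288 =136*333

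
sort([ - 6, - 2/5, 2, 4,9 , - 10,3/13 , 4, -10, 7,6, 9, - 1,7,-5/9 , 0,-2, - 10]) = [ - 10, - 10, - 10,-6, - 2,- 1, - 5/9, - 2/5, 0, 3/13,2, 4 , 4, 6, 7,  7, 9,9]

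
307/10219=307/10219 = 0.03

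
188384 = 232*812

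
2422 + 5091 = 7513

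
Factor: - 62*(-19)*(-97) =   -  2^1*19^1*31^1*97^1 = - 114266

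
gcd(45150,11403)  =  21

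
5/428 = 5/428 = 0.01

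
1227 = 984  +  243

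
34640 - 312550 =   -  277910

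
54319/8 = 6789  +  7/8 =6789.88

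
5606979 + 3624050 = 9231029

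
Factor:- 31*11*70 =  - 23870 = - 2^1*5^1*7^1*11^1*31^1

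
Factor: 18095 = 5^1 * 7^1*11^1*47^1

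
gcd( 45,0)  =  45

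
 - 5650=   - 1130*5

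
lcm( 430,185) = 15910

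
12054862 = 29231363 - 17176501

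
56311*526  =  29619586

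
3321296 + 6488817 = 9810113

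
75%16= 11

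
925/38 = 925/38 = 24.34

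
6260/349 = 17 + 327/349 = 17.94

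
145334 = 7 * 20762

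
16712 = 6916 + 9796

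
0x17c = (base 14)1D2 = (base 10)380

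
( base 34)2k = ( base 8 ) 130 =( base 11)80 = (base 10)88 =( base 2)1011000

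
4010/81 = 49  +  41/81 = 49.51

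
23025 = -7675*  ( - 3) 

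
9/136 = 9/136 =0.07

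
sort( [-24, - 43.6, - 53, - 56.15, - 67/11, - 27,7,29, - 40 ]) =[  -  56.15 , - 53,  -  43.6, - 40,-27,-24,-67/11,7,  29] 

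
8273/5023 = 1 + 3250/5023 = 1.65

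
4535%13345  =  4535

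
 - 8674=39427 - 48101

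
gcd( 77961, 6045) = 39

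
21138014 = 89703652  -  68565638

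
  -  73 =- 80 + 7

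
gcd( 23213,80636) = 1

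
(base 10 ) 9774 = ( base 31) a59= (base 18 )1C30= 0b10011000101110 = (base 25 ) ffo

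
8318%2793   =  2732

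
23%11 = 1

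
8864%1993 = 892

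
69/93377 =69/93377 =0.00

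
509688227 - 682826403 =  -173138176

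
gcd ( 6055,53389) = 7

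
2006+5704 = 7710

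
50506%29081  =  21425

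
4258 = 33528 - 29270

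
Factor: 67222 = 2^1*19^1*29^1*61^1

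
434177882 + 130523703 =564701585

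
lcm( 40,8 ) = 40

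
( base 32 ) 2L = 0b1010101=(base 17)50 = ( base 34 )2H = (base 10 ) 85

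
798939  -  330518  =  468421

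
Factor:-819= - 3^2*7^1 * 13^1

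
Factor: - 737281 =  - 737281^1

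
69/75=23/25 = 0.92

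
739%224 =67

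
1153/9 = 128 + 1/9 = 128.11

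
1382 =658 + 724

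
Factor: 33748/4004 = 59/7 = 7^( - 1 )*59^1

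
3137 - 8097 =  - 4960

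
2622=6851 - 4229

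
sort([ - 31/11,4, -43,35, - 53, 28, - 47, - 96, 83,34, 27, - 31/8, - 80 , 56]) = [ - 96, -80, - 53, - 47 , - 43, - 31/8, - 31/11, 4,  27, 28,34, 35, 56,  83] 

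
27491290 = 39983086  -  12491796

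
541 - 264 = 277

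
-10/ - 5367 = 10/5367 = 0.00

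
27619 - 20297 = 7322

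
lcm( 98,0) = 0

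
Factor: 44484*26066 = 2^3*3^1 *11^1 * 337^1*13033^1= 1159519944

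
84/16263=28/5421= 0.01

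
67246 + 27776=95022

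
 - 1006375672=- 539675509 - 466700163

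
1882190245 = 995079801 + 887110444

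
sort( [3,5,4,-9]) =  [ -9, 3 , 4,5 ]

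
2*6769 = 13538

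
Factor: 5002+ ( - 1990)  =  2^2 * 3^1*251^1 = 3012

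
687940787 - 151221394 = 536719393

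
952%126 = 70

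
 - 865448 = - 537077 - 328371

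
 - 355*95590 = -33934450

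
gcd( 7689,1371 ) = 3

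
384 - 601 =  - 217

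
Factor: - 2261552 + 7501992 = 2^3*5^1*131011^1= 5240440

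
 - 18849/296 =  - 64+95/296  =  - 63.68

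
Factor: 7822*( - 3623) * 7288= - 2^4 *911^1*3623^1  *  3911^1 = - 206535404528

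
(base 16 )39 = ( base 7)111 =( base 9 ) 63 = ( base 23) 2b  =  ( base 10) 57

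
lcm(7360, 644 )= 51520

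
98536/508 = 24634/127=193.97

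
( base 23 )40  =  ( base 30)32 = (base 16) 5C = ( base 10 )92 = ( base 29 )35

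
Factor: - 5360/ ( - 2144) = 2^ ( - 1)*5^1= 5/2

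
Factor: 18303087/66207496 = 2^ ( - 3)  *3^1*11^1 * 73^ ( - 2)*1553^( - 1 )  *  554639^1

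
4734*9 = 42606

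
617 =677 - 60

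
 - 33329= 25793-59122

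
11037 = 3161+7876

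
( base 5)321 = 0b1010110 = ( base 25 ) 3B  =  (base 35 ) 2G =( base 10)86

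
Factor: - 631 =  - 631^1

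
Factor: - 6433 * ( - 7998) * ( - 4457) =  - 229317704238 = - 2^1*3^1  *7^1*31^1 * 43^1*919^1* 4457^1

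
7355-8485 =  - 1130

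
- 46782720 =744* ( - 62880)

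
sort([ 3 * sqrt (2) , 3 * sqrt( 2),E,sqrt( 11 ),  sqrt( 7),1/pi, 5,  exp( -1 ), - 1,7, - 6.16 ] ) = [-6.16, - 1,1/pi,  exp( -1),sqrt(7), E,sqrt( 11),3 * sqrt(2)  ,  3 * sqrt( 2 ) , 5, 7 ]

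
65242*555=36209310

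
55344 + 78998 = 134342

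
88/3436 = 22/859 = 0.03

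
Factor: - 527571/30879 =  - 803/47 = - 11^1*47^( - 1)*73^1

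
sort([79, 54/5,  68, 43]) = [ 54/5,43, 68, 79]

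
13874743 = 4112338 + 9762405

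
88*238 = 20944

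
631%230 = 171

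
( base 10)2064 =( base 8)4020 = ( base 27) 2MC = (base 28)2HK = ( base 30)28O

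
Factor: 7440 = 2^4 * 3^1*5^1*31^1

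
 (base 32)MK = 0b1011010100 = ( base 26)11m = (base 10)724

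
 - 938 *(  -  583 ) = 546854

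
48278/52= 24139/26 = 928.42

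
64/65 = 64/65 = 0.98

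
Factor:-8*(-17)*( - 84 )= -2^5*3^1*7^1*17^1=-11424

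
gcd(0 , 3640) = 3640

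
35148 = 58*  606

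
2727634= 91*29974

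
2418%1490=928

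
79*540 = 42660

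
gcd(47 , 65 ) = 1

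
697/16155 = 697/16155 = 0.04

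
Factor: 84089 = 84089^1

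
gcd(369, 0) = 369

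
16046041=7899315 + 8146726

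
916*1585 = 1451860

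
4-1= 3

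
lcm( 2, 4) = 4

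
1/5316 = 1/5316  =  0.00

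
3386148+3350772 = 6736920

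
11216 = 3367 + 7849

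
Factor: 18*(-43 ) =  -774 = - 2^1 * 3^2 * 43^1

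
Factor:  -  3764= - 2^2  *  941^1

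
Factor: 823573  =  823573^1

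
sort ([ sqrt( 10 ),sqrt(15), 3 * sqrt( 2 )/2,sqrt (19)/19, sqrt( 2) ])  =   [ sqrt(19)/19,sqrt( 2), 3*sqrt( 2 ) /2, sqrt( 10 ),sqrt(15 )]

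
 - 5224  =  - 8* 653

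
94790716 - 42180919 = 52609797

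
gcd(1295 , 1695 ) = 5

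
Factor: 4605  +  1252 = 5857 = 5857^1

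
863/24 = 863/24 = 35.96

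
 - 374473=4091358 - 4465831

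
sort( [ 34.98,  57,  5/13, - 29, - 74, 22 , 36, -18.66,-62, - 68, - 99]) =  [ - 99, - 74, - 68, - 62, - 29, - 18.66,  5/13, 22,  34.98,36,57]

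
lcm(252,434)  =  7812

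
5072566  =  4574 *1109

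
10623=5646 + 4977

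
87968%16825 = 3843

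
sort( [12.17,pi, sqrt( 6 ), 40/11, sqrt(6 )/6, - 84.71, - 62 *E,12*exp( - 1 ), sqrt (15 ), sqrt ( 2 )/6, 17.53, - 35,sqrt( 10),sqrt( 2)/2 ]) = [- 62*E  , - 84.71,  -  35, sqrt( 2 )/6, sqrt(6) /6, sqrt(2 )/2, sqrt( 6), pi, sqrt( 10),40/11, sqrt( 15 ), 12*exp(-1),12.17, 17.53] 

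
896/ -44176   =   - 56/2761 = -0.02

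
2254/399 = 322/57 = 5.65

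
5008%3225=1783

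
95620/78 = 1225 + 35/39  =  1225.90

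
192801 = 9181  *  21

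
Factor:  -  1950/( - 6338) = 3^1*5^2*13^1*3169^(-1) = 975/3169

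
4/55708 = 1/13927 = 0.00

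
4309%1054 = 93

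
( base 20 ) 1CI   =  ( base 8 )1222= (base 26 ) P8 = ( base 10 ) 658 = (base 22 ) 17K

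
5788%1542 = 1162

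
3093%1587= 1506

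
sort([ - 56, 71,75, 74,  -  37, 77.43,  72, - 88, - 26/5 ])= [ - 88, - 56, - 37 , -26/5, 71,72, 74,75, 77.43 ]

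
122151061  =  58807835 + 63343226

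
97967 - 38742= 59225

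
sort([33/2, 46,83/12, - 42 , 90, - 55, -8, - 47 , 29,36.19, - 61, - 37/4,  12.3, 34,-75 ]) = [ - 75, - 61, - 55, - 47,-42, - 37/4,-8, 83/12,12.3,33/2, 29,34,36.19, 46,90]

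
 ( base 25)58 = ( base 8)205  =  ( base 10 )133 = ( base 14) 97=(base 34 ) 3v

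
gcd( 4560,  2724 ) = 12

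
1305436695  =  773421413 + 532015282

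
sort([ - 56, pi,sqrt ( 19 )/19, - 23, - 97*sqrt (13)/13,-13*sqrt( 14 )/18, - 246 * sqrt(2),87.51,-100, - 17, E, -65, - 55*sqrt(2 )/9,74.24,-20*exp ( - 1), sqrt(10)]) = [ - 246 * sqrt( 2 ) ,-100, - 65,  -  56, - 97*sqrt(13)/13, - 23, - 17, - 55*sqrt( 2)/9, - 20*exp( - 1), - 13  *sqrt (14)/18, sqrt ( 19 ) /19, E, pi, sqrt (10), 74.24, 87.51]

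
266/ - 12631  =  -266/12631 = - 0.02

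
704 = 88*8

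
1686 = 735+951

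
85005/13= 6538+ 11/13 = 6538.85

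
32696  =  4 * 8174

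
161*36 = 5796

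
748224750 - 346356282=401868468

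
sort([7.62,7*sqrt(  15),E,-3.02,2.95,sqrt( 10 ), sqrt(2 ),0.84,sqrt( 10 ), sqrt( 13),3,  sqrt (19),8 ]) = [ - 3.02,0.84,sqrt( 2),E , 2.95,  3,sqrt(10), sqrt(10 ),sqrt(13 ),sqrt( 19), 7.62,8 , 7 * sqrt( 15 )]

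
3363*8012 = 26944356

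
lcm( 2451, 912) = 39216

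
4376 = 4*1094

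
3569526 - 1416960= 2152566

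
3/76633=3/76633   =  0.00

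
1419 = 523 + 896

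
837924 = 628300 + 209624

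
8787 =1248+7539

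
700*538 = 376600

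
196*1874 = 367304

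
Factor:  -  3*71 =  - 213 = - 3^1*71^1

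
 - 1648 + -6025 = - 7673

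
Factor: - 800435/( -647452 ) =2^( - 2 )*5^1*13^ ( - 1) * 12451^( - 1)*160087^1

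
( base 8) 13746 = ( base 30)6ns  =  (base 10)6118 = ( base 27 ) 8ag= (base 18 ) 10FG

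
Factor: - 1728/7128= - 8/33= -  2^3*3^( - 1) * 11^ ( - 1) 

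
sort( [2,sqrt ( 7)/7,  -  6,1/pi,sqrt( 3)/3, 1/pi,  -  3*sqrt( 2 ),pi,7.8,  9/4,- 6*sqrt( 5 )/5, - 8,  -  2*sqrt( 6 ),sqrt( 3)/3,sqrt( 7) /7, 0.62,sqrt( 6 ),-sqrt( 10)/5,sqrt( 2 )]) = [ -8, - 6 , - 2*sqrt( 6 ),-3*sqrt(2) ,-6*sqrt( 5 ) /5,  -  sqrt(10 )/5, 1/pi,1/pi,sqrt( 7)/7,sqrt (7) /7,sqrt( 3)/3,sqrt( 3 ) /3,0.62,sqrt( 2 ) , 2 , 9/4,sqrt(6),pi,7.8 ]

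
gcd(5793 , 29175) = 3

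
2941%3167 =2941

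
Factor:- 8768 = - 2^6*137^1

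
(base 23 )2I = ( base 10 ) 64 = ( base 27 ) 2a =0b1000000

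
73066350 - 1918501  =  71147849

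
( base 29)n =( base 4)113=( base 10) 23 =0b10111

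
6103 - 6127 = -24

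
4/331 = 4/331=0.01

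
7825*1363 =10665475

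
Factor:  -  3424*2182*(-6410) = 2^7*5^1 * 107^1 * 641^1*1091^1 = 47890186880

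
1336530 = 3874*345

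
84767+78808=163575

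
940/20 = 47 = 47.00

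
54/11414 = 27/5707 = 0.00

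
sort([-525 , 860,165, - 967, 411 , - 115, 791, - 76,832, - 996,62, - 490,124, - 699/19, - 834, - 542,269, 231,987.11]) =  [ - 996, - 967,-834,  -  542,-525, - 490,  -  115 , - 76, - 699/19,62,124,165,231, 269,411,791,832, 860, 987.11 ] 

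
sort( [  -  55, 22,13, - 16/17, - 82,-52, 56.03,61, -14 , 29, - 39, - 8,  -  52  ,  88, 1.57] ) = [ - 82, - 55, -52, - 52,-39,-14, - 8 ,-16/17,1.57,13,22 , 29,56.03, 61, 88]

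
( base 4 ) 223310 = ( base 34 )2eg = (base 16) af4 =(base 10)2804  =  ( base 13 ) 1379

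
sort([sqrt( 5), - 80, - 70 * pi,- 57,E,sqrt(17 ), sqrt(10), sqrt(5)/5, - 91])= [ - 70*pi, - 91, - 80,  -  57, sqrt(5)/5, sqrt( 5), E,sqrt(10),sqrt (17)]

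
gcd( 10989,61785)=9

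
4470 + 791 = 5261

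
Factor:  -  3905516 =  - 2^2*929^1*1051^1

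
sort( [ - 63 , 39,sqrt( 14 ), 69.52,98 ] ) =[ - 63, sqrt( 14),39,69.52,98 ] 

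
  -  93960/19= - 4946 + 14/19=-4945.26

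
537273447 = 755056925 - 217783478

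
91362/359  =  254 + 176/359 = 254.49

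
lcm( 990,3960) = 3960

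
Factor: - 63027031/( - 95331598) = 2^( - 1)*827^ ( - 1 )*57637^( - 1)*63027031^1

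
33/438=11/146 =0.08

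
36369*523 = 19020987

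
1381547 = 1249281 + 132266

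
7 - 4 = 3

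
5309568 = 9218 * 576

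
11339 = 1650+9689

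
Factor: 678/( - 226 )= - 3= -3^1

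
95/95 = 1 = 1.00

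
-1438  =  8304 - 9742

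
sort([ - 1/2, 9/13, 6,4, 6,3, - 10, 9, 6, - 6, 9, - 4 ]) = [  -  10,  -  6,-4,-1/2,9/13, 3, 4,6,6, 6, 9, 9 ] 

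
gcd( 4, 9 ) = 1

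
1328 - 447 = 881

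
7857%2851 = 2155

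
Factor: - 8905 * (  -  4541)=40437605 = 5^1 * 13^1*19^1*137^1 * 239^1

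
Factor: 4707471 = 3^1*1569157^1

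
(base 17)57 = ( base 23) 40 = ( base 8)134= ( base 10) 92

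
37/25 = 37/25= 1.48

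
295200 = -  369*(-800 )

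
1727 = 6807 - 5080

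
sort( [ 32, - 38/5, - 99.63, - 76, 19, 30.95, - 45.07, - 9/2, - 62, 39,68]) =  [ - 99.63, - 76, - 62, - 45.07, - 38/5, - 9/2, 19, 30.95, 32, 39, 68]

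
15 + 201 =216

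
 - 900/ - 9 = 100 + 0/1 = 100.00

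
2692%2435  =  257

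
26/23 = 26/23 = 1.13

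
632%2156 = 632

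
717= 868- 151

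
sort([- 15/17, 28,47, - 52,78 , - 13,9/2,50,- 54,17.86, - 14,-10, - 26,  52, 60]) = [  -  54,  -  52,-26, - 14, - 13, - 10,  -  15/17, 9/2, 17.86, 28,47, 50, 52, 60,78]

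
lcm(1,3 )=3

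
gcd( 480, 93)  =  3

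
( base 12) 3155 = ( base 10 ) 5393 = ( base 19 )EHG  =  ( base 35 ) 4E3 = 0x1511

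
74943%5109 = 3417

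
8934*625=5583750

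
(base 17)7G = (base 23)5k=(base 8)207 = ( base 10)135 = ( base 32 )47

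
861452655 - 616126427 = 245326228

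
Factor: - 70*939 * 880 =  - 2^5*3^1*5^2*7^1*11^1*313^1 =- 57842400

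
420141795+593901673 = 1014043468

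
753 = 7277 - 6524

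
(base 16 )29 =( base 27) 1e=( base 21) 1K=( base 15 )2B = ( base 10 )41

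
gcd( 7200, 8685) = 45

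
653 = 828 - 175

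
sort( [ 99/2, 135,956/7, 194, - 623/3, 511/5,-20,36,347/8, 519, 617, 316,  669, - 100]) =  [ - 623/3  , -100, - 20,36,347/8, 99/2, 511/5, 135,956/7, 194, 316, 519,  617, 669]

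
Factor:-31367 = -7^1 * 4481^1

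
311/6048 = 311/6048 =0.05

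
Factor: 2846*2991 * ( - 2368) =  - 20157330048 = - 2^7*3^1*37^1*997^1*1423^1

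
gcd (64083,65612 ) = 1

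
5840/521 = 5840/521 = 11.21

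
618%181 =75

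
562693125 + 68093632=630786757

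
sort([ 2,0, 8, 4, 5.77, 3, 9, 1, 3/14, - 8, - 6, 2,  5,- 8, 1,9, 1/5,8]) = [ - 8 , - 8,-6,0,  1/5, 3/14, 1, 1, 2,2, 3, 4, 5, 5.77, 8, 8, 9,9] 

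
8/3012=2/753=0.00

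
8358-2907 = 5451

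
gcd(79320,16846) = 2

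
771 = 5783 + -5012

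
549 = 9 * 61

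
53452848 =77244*692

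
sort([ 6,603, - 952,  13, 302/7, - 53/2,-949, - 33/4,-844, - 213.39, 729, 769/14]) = [  -  952, - 949, - 844,  -  213.39 ,  -  53/2, - 33/4,6, 13 , 302/7, 769/14, 603, 729]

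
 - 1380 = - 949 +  - 431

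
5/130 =1/26= 0.04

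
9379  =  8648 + 731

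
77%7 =0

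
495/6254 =495/6254 = 0.08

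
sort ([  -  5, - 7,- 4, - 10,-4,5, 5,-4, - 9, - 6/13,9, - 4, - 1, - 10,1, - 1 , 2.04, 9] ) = [ - 10 , - 10, - 9, - 7, - 5, - 4, - 4, - 4, - 4, - 1,- 1 , - 6/13,1, 2.04,5,5, 9,9]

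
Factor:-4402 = - 2^1*31^1*71^1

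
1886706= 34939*54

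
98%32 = 2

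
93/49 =1 +44/49=1.90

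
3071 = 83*37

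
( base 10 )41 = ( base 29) 1C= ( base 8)51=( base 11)38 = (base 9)45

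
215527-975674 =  - 760147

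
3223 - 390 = 2833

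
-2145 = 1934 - 4079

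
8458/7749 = 8458/7749 = 1.09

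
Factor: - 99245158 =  - 2^1*163^1*304433^1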